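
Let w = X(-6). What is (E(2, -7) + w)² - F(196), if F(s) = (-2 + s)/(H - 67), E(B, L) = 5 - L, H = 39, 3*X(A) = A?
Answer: 1497/14 ≈ 106.93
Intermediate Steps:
X(A) = A/3
w = -2 (w = (⅓)*(-6) = -2)
F(s) = 1/14 - s/28 (F(s) = (-2 + s)/(39 - 67) = (-2 + s)/(-28) = (-2 + s)*(-1/28) = 1/14 - s/28)
(E(2, -7) + w)² - F(196) = ((5 - 1*(-7)) - 2)² - (1/14 - 1/28*196) = ((5 + 7) - 2)² - (1/14 - 7) = (12 - 2)² - 1*(-97/14) = 10² + 97/14 = 100 + 97/14 = 1497/14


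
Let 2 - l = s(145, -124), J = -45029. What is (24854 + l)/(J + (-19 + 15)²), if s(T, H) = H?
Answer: -24980/45013 ≈ -0.55495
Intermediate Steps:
l = 126 (l = 2 - 1*(-124) = 2 + 124 = 126)
(24854 + l)/(J + (-19 + 15)²) = (24854 + 126)/(-45029 + (-19 + 15)²) = 24980/(-45029 + (-4)²) = 24980/(-45029 + 16) = 24980/(-45013) = 24980*(-1/45013) = -24980/45013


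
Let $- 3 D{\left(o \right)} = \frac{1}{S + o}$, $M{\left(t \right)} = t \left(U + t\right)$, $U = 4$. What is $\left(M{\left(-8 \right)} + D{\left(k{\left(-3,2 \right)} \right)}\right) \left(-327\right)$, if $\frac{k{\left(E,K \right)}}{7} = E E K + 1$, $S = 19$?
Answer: $- \frac{1590419}{152} \approx -10463.0$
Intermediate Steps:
$M{\left(t \right)} = t \left(4 + t\right)$
$k{\left(E,K \right)} = 7 + 7 K E^{2}$ ($k{\left(E,K \right)} = 7 \left(E E K + 1\right) = 7 \left(E^{2} K + 1\right) = 7 \left(K E^{2} + 1\right) = 7 \left(1 + K E^{2}\right) = 7 + 7 K E^{2}$)
$D{\left(o \right)} = - \frac{1}{3 \left(19 + o\right)}$
$\left(M{\left(-8 \right)} + D{\left(k{\left(-3,2 \right)} \right)}\right) \left(-327\right) = \left(- 8 \left(4 - 8\right) - \frac{1}{57 + 3 \left(7 + 7 \cdot 2 \left(-3\right)^{2}\right)}\right) \left(-327\right) = \left(\left(-8\right) \left(-4\right) - \frac{1}{57 + 3 \left(7 + 7 \cdot 2 \cdot 9\right)}\right) \left(-327\right) = \left(32 - \frac{1}{57 + 3 \left(7 + 126\right)}\right) \left(-327\right) = \left(32 - \frac{1}{57 + 3 \cdot 133}\right) \left(-327\right) = \left(32 - \frac{1}{57 + 399}\right) \left(-327\right) = \left(32 - \frac{1}{456}\right) \left(-327\right) = \frac{14591}{456} \left(-327\right) = - \frac{1590419}{152}$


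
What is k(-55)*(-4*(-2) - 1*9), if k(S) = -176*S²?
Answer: 532400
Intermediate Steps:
k(-55)*(-4*(-2) - 1*9) = (-176*(-55)²)*(-4*(-2) - 1*9) = (-176*3025)*(8 - 9) = -532400*(-1) = 532400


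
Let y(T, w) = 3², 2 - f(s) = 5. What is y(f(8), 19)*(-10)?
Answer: -90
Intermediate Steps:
f(s) = -3 (f(s) = 2 - 1*5 = 2 - 5 = -3)
y(T, w) = 9
y(f(8), 19)*(-10) = 9*(-10) = -90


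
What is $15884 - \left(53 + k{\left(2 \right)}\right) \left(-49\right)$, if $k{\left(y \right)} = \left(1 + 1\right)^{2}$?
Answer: $18677$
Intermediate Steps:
$k{\left(y \right)} = 4$ ($k{\left(y \right)} = 2^{2} = 4$)
$15884 - \left(53 + k{\left(2 \right)}\right) \left(-49\right) = 15884 - \left(53 + 4\right) \left(-49\right) = 15884 - 57 \left(-49\right) = 15884 - -2793 = 15884 + 2793 = 18677$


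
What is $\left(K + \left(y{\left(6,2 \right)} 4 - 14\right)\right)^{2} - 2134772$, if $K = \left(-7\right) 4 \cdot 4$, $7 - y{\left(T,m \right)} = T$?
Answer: $-2119888$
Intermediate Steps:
$y{\left(T,m \right)} = 7 - T$
$K = -112$ ($K = \left(-28\right) 4 = -112$)
$\left(K + \left(y{\left(6,2 \right)} 4 - 14\right)\right)^{2} - 2134772 = \left(-112 - \left(14 - \left(7 - 6\right) 4\right)\right)^{2} - 2134772 = \left(-112 + \left(1 \cdot 4 - 14\right)\right)^{2} - 2134772 = \left(-112 + \left(4 - 14\right)\right)^{2} - 2134772 = \left(-112 - 10\right)^{2} - 2134772 = \left(-122\right)^{2} - 2134772 = 14884 - 2134772 = -2119888$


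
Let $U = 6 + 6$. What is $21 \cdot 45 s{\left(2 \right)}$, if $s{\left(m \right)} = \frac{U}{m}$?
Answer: $5670$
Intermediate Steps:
$U = 12$
$s{\left(m \right)} = \frac{12}{m}$
$21 \cdot 45 s{\left(2 \right)} = 21 \cdot 45 \cdot \frac{12}{2} = 945 \cdot 12 \cdot \frac{1}{2} = 945 \cdot 6 = 5670$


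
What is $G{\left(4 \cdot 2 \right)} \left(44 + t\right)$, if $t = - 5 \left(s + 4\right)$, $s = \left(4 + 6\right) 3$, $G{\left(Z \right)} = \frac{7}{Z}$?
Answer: $- \frac{441}{4} \approx -110.25$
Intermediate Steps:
$s = 30$ ($s = 10 \cdot 3 = 30$)
$t = -170$ ($t = - 5 \left(30 + 4\right) = \left(-5\right) 34 = -170$)
$G{\left(4 \cdot 2 \right)} \left(44 + t\right) = \frac{7}{4 \cdot 2} \left(44 - 170\right) = \frac{7}{8} \left(-126\right) = - \frac{441}{4}$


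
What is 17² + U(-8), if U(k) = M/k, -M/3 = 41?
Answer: 2435/8 ≈ 304.38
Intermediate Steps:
M = -123 (M = -3*41 = -123)
U(k) = -123/k
17² + U(-8) = 17² - 123/(-8) = 289 - 123*(-⅛) = 289 + 123/8 = 2435/8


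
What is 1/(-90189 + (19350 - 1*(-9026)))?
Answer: -1/61813 ≈ -1.6178e-5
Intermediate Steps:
1/(-90189 + (19350 - 1*(-9026))) = 1/(-90189 + (19350 + 9026)) = 1/(-90189 + 28376) = 1/(-61813) = -1/61813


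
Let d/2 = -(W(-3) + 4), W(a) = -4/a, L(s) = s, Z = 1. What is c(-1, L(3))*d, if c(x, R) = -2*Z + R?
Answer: -32/3 ≈ -10.667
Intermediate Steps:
c(x, R) = -2 + R (c(x, R) = -2*1 + R = -2 + R)
d = -32/3 (d = 2*(-(-4/(-3) + 4)) = 2*(-(-4*(-1/3) + 4)) = 2*(-(4/3 + 4)) = 2*(-1*16/3) = 2*(-16/3) = -32/3 ≈ -10.667)
c(-1, L(3))*d = (-2 + 3)*(-32/3) = 1*(-32/3) = -32/3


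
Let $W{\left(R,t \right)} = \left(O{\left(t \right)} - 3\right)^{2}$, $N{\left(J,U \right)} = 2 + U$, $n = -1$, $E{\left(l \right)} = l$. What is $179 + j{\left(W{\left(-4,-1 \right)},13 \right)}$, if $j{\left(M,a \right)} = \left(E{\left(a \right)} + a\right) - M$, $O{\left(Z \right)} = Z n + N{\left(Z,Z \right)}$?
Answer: $204$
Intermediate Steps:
$O{\left(Z \right)} = 2$ ($O{\left(Z \right)} = Z \left(-1\right) + \left(2 + Z\right) = - Z + \left(2 + Z\right) = 2$)
$W{\left(R,t \right)} = 1$ ($W{\left(R,t \right)} = \left(2 - 3\right)^{2} = \left(-1\right)^{2} = 1$)
$j{\left(M,a \right)} = - M + 2 a$ ($j{\left(M,a \right)} = \left(a + a\right) - M = 2 a - M = - M + 2 a$)
$179 + j{\left(W{\left(-4,-1 \right)},13 \right)} = 179 + \left(\left(-1\right) 1 + 2 \cdot 13\right) = 179 + \left(-1 + 26\right) = 179 + 25 = 204$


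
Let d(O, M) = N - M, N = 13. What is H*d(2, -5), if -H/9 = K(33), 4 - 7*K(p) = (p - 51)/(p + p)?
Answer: -7614/77 ≈ -98.883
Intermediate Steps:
K(p) = 4/7 - (-51 + p)/(14*p) (K(p) = 4/7 - (p - 51)/(7*(p + p)) = 4/7 - (-51 + p)/(7*(2*p)) = 4/7 - (-51 + p)*1/(2*p)/7 = 4/7 - (-51 + p)/(14*p))
d(O, M) = 13 - M
H = -423/77 (H = -9*(51 + 7*33)/(14*33) = -9*(51 + 231)/(14*33) = -9*282/(14*33) = -9*47/77 = -423/77 ≈ -5.4935)
H*d(2, -5) = -423*(13 - 1*(-5))/77 = -423*(13 + 5)/77 = -423/77*18 = -7614/77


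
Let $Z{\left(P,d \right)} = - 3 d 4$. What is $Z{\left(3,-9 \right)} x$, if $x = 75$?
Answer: $8100$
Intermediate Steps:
$Z{\left(P,d \right)} = - 12 d$
$Z{\left(3,-9 \right)} x = \left(-12\right) \left(-9\right) 75 = 108 \cdot 75 = 8100$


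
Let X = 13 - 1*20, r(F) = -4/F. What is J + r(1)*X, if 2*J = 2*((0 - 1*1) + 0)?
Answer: 27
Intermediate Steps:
J = -1 (J = (2*((0 - 1*1) + 0))/2 = (2*((0 - 1) + 0))/2 = (2*(-1 + 0))/2 = (2*(-1))/2 = (1/2)*(-2) = -1)
X = -7 (X = 13 - 20 = -7)
J + r(1)*X = -1 - 4/1*(-7) = -1 - 4*1*(-7) = -1 - 4*(-7) = -1 + 28 = 27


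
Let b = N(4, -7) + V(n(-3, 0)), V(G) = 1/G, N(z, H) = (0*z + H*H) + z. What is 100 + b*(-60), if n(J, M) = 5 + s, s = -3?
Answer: -3110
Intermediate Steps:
n(J, M) = 2 (n(J, M) = 5 - 3 = 2)
N(z, H) = z + H**2 (N(z, H) = (0 + H**2) + z = H**2 + z = z + H**2)
b = 107/2 (b = (4 + (-7)**2) + 1/2 = (4 + 49) + 1/2 = 53 + 1/2 = 107/2 ≈ 53.500)
100 + b*(-60) = 100 + (107/2)*(-60) = 100 - 3210 = -3110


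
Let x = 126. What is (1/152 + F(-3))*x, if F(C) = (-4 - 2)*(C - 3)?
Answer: 344799/76 ≈ 4536.8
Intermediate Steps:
F(C) = 18 - 6*C (F(C) = -6*(-3 + C) = 18 - 6*C)
(1/152 + F(-3))*x = (1/152 + (18 - 6*(-3)))*126 = (1/152 + (18 + 18))*126 = (1/152 + 36)*126 = (5473/152)*126 = 344799/76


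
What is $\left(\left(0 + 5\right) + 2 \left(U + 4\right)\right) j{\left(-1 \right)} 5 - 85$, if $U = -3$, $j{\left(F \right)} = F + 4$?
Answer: $20$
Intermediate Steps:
$j{\left(F \right)} = 4 + F$
$\left(\left(0 + 5\right) + 2 \left(U + 4\right)\right) j{\left(-1 \right)} 5 - 85 = \left(\left(0 + 5\right) + 2 \left(-3 + 4\right)\right) \left(4 - 1\right) 5 - 85 = \left(5 + 2 \cdot 1\right) 3 \cdot 5 - 85 = \left(5 + 2\right) 3 \cdot 5 - 85 = 7 \cdot 3 \cdot 5 - 85 = 21 \cdot 5 - 85 = 105 - 85 = 20$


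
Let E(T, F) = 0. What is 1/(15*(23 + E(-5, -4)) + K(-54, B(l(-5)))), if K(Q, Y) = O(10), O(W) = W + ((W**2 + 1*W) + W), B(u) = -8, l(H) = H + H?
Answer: 1/475 ≈ 0.0021053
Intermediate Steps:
l(H) = 2*H
O(W) = W**2 + 3*W (O(W) = W + ((W**2 + W) + W) = W + ((W + W**2) + W) = W + (W**2 + 2*W) = W**2 + 3*W)
K(Q, Y) = 130 (K(Q, Y) = 10*(3 + 10) = 10*13 = 130)
1/(15*(23 + E(-5, -4)) + K(-54, B(l(-5)))) = 1/(15*(23 + 0) + 130) = 1/(15*23 + 130) = 1/(345 + 130) = 1/475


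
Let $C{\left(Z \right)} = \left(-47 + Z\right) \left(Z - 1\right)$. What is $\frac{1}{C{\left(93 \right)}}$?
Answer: $\frac{1}{4232} \approx 0.00023629$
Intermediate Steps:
$C{\left(Z \right)} = \left(-1 + Z\right) \left(-47 + Z\right)$ ($C{\left(Z \right)} = \left(-47 + Z\right) \left(-1 + Z\right) = \left(-1 + Z\right) \left(-47 + Z\right)$)
$\frac{1}{C{\left(93 \right)}} = \frac{1}{47 + 93^{2} - 4464} = \frac{1}{47 + 8649 - 4464} = \frac{1}{4232}$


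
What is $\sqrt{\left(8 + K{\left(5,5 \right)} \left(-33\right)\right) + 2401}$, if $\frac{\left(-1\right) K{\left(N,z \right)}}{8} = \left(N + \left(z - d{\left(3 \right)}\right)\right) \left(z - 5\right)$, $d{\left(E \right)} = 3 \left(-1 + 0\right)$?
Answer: $\sqrt{2409} \approx 49.082$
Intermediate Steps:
$d{\left(E \right)} = -3$ ($d{\left(E \right)} = 3 \left(-1\right) = -3$)
$K{\left(N,z \right)} = - 8 \left(-5 + z\right) \left(3 + N + z\right)$ ($K{\left(N,z \right)} = - 8 \left(N + \left(z - -3\right)\right) \left(z - 5\right) = - 8 \left(N + \left(z + 3\right)\right) \left(-5 + z\right) = - 8 \left(N + \left(3 + z\right)\right) \left(-5 + z\right) = - 8 \left(3 + N + z\right) \left(-5 + z\right) = - 8 \left(-5 + z\right) \left(3 + N + z\right)$)
$\sqrt{\left(8 + K{\left(5,5 \right)} \left(-33\right)\right) + 2401} = \sqrt{\left(8 + \left(120 - 8 \cdot 5^{2} + 16 \cdot 5 + 40 \cdot 5 - 40 \cdot 5\right) \left(-33\right)\right) + 2401} = \sqrt{\left(8 + \left(120 - 200 + 80 + 200 - 200\right) \left(-33\right)\right) + 2401} = \sqrt{\left(8 + 0 \left(-33\right)\right) + 2401} = \sqrt{\left(8 + 0\right) + 2401} = \sqrt{8 + 2401} = \sqrt{2409}$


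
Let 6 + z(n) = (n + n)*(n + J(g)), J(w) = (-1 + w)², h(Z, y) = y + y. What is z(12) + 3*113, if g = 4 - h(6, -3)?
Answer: 2565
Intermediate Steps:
h(Z, y) = 2*y
g = 10 (g = 4 - 2*(-3) = 4 - 1*(-6) = 4 + 6 = 10)
z(n) = -6 + 2*n*(81 + n) (z(n) = -6 + (n + n)*(n + (-1 + 10)²) = -6 + (2*n)*(n + 9²) = -6 + (2*n)*(n + 81) = -6 + (2*n)*(81 + n) = -6 + 2*n*(81 + n))
z(12) + 3*113 = (-6 + 2*12² + 162*12) + 3*113 = (-6 + 2*144 + 1944) + 339 = (-6 + 288 + 1944) + 339 = 2226 + 339 = 2565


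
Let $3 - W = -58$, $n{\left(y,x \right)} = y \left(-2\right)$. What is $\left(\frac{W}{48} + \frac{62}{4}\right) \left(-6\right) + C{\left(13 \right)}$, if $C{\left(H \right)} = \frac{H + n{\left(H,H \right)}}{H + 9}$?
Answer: $- \frac{8907}{88} \approx -101.22$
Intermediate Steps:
$n{\left(y,x \right)} = - 2 y$
$W = 61$ ($W = 3 - -58 = 3 + 58 = 61$)
$C{\left(H \right)} = - \frac{H}{9 + H}$ ($C{\left(H \right)} = \frac{H - 2 H}{H + 9} = \frac{\left(-1\right) H}{9 + H} = - \frac{H}{9 + H}$)
$\left(\frac{W}{48} + \frac{62}{4}\right) \left(-6\right) + C{\left(13 \right)} = \left(\frac{61}{48} + \frac{62}{4}\right) \left(-6\right) - \frac{13}{9 + 13} = \left(61 \cdot \frac{1}{48} + 62 \cdot \frac{1}{4}\right) \left(-6\right) - \frac{13}{22} = \left(\frac{61}{48} + \frac{31}{2}\right) \left(-6\right) - 13 \cdot \frac{1}{22} = \frac{805}{48} \left(-6\right) - \frac{13}{22} = - \frac{805}{8} - \frac{13}{22} = - \frac{8907}{88}$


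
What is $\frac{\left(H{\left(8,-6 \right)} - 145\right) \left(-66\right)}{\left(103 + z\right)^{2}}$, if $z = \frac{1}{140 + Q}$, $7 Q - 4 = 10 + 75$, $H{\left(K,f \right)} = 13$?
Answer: $\frac{2488933458}{3031273249} \approx 0.82108$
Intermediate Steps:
$Q = \frac{89}{7}$ ($Q = \frac{4}{7} + \frac{10 + 75}{7} = \frac{4}{7} + \frac{1}{7} \cdot 85 = \frac{4}{7} + \frac{85}{7} = \frac{89}{7} \approx 12.714$)
$z = \frac{7}{1069}$ ($z = \frac{1}{140 + \frac{89}{7}} = \frac{1}{\frac{1069}{7}} = \frac{7}{1069} \approx 0.0065482$)
$\frac{\left(H{\left(8,-6 \right)} - 145\right) \left(-66\right)}{\left(103 + z\right)^{2}} = \frac{\left(13 - 145\right) \left(-66\right)}{\left(103 + \frac{7}{1069}\right)^{2}} = \frac{\left(-132\right) \left(-66\right)}{\left(\frac{110114}{1069}\right)^{2}} = \frac{8712}{\frac{12125092996}{1142761}} = 8712 \cdot \frac{1142761}{12125092996} = \frac{2488933458}{3031273249}$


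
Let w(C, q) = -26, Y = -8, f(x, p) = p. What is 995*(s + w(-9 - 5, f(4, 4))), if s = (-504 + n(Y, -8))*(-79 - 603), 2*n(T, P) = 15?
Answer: 336894065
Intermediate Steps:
n(T, P) = 15/2 (n(T, P) = (½)*15 = 15/2)
s = 338613 (s = (-504 + 15/2)*(-79 - 603) = -993/2*(-682) = 338613)
995*(s + w(-9 - 5, f(4, 4))) = 995*(338613 - 26) = 995*338587 = 336894065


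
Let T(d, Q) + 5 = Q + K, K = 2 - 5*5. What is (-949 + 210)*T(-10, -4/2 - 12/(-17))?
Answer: 368022/17 ≈ 21648.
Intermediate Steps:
K = -23 (K = 2 - 25 = -23)
T(d, Q) = -28 + Q (T(d, Q) = -5 + (Q - 23) = -5 + (-23 + Q) = -28 + Q)
(-949 + 210)*T(-10, -4/2 - 12/(-17)) = (-949 + 210)*(-28 + (-4/2 - 12/(-17))) = -739*(-28 + (-4*½ - 12*(-1/17))) = -739*(-28 + (-2 + 12/17)) = -739*(-28 - 22/17) = -739*(-498/17) = 368022/17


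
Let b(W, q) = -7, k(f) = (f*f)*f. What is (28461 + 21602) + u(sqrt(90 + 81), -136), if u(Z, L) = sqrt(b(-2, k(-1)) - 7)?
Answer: 50063 + I*sqrt(14) ≈ 50063.0 + 3.7417*I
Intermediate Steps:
k(f) = f**3 (k(f) = f**2*f = f**3)
u(Z, L) = I*sqrt(14) (u(Z, L) = sqrt(-7 - 7) = sqrt(-14) = I*sqrt(14))
(28461 + 21602) + u(sqrt(90 + 81), -136) = (28461 + 21602) + I*sqrt(14) = 50063 + I*sqrt(14)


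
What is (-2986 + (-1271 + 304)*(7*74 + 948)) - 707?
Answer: -1421315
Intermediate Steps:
(-2986 + (-1271 + 304)*(7*74 + 948)) - 707 = (-2986 - 967*(518 + 948)) - 707 = (-2986 - 967*1466) - 707 = (-2986 - 1417622) - 707 = -1420608 - 707 = -1421315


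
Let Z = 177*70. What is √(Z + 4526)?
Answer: 2*√4229 ≈ 130.06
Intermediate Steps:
Z = 12390
√(Z + 4526) = √(12390 + 4526) = √16916 = 2*√4229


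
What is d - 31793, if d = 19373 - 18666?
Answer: -31086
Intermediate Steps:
d = 707
d - 31793 = 707 - 31793 = -31086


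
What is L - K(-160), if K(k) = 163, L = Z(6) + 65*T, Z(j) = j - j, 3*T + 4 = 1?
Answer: -228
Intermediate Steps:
T = -1 (T = -4/3 + (1/3)*1 = -4/3 + 1/3 = -1)
Z(j) = 0
L = -65 (L = 0 + 65*(-1) = 0 - 65 = -65)
L - K(-160) = -65 - 1*163 = -65 - 163 = -228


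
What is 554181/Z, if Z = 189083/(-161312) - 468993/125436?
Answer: -934456863318816/8281001167 ≈ -1.1284e+5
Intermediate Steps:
Z = -8281001167/1686194336 (Z = 189083*(-1/161312) - 468993*1/125436 = -189083/161312 - 156331/41812 = -8281001167/1686194336 ≈ -4.9111)
554181/Z = 554181/(-8281001167/1686194336) = 554181*(-1686194336/8281001167) = -934456863318816/8281001167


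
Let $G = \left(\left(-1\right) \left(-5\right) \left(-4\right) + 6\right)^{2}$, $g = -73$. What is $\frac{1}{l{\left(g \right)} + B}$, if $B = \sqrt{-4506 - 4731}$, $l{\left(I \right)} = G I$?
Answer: $- \frac{14308}{204728101} - \frac{i \sqrt{9237}}{204728101} \approx -6.9888 \cdot 10^{-5} - 4.6945 \cdot 10^{-7} i$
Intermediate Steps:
$G = 196$ ($G = \left(5 \left(-4\right) + 6\right)^{2} = \left(-20 + 6\right)^{2} = \left(-14\right)^{2} = 196$)
$l{\left(I \right)} = 196 I$
$B = i \sqrt{9237}$ ($B = \sqrt{-9237} = i \sqrt{9237} \approx 96.109 i$)
$\frac{1}{l{\left(g \right)} + B} = \frac{1}{196 \left(-73\right) + i \sqrt{9237}} = \frac{1}{-14308 + i \sqrt{9237}}$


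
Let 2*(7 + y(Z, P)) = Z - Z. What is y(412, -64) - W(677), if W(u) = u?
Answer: -684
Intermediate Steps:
y(Z, P) = -7 (y(Z, P) = -7 + (Z - Z)/2 = -7 + (1/2)*0 = -7 + 0 = -7)
y(412, -64) - W(677) = -7 - 1*677 = -7 - 677 = -684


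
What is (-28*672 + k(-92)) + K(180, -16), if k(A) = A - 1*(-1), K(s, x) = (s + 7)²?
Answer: 16062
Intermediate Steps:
K(s, x) = (7 + s)²
k(A) = 1 + A (k(A) = A + 1 = 1 + A)
(-28*672 + k(-92)) + K(180, -16) = (-28*672 + (1 - 92)) + (7 + 180)² = (-18816 - 91) + 187² = -18907 + 34969 = 16062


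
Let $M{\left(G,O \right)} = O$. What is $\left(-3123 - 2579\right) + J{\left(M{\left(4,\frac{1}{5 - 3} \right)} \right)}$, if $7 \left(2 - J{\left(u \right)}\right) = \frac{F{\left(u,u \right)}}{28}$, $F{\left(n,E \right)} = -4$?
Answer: $- \frac{279299}{49} \approx -5700.0$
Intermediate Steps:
$J{\left(u \right)} = \frac{99}{49}$ ($J{\left(u \right)} = 2 - \frac{\left(-4\right) \frac{1}{28}}{7} = 2 - - \frac{1}{49} = 2 + \frac{1}{49} = \frac{99}{49}$)
$\left(-3123 - 2579\right) + J{\left(M{\left(4,\frac{1}{5 - 3} \right)} \right)} = \left(-3123 - 2579\right) + \frac{99}{49} = -5702 + \frac{99}{49} = - \frac{279299}{49}$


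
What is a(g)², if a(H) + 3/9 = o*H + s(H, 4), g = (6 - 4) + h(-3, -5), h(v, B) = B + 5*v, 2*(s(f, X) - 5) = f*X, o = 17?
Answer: 1024144/9 ≈ 1.1379e+5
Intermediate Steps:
s(f, X) = 5 + X*f/2 (s(f, X) = 5 + (f*X)/2 = 5 + (X*f)/2 = 5 + X*f/2)
g = -18 (g = (6 - 4) + (-5 + 5*(-3)) = 2 + (-5 - 15) = 2 - 20 = -18)
a(H) = 14/3 + 19*H (a(H) = -⅓ + (17*H + (5 + (½)*4*H)) = -⅓ + (17*H + (5 + 2*H)) = -⅓ + (5 + 19*H) = 14/3 + 19*H)
a(g)² = (14/3 + 19*(-18))² = (14/3 - 342)² = (-1012/3)² = 1024144/9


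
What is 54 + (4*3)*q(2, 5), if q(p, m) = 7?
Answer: 138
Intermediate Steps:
54 + (4*3)*q(2, 5) = 54 + (4*3)*7 = 54 + 12*7 = 54 + 84 = 138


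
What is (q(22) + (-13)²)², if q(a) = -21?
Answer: 21904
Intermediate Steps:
(q(22) + (-13)²)² = (-21 + (-13)²)² = (-21 + 169)² = 148² = 21904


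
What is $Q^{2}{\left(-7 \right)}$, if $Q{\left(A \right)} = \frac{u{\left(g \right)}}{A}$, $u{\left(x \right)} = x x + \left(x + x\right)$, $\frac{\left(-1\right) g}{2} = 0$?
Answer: $0$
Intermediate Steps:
$g = 0$ ($g = \left(-2\right) 0 = 0$)
$u{\left(x \right)} = x^{2} + 2 x$
$Q{\left(A \right)} = 0$ ($Q{\left(A \right)} = \frac{0 \left(2 + 0\right)}{A} = \frac{0 \cdot 2}{A} = \frac{0}{A} = 0$)
$Q^{2}{\left(-7 \right)} = 0^{2} = 0$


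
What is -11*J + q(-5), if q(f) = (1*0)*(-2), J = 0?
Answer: 0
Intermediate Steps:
q(f) = 0 (q(f) = 0*(-2) = 0)
-11*J + q(-5) = -11*0 + 0 = 0 + 0 = 0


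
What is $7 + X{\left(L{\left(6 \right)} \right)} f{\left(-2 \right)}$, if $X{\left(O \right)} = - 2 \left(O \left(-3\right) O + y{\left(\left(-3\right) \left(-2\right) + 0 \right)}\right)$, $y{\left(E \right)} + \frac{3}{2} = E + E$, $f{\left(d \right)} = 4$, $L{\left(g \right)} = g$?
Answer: $787$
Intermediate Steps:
$y{\left(E \right)} = - \frac{3}{2} + 2 E$ ($y{\left(E \right)} = - \frac{3}{2} + \left(E + E\right) = - \frac{3}{2} + 2 E$)
$X{\left(O \right)} = -21 + 6 O^{2}$ ($X{\left(O \right)} = - 2 \left(O \left(-3\right) O - \left(\frac{3}{2} - 2 \left(\left(-3\right) \left(-2\right) + 0\right)\right)\right) = - 2 \left(- 3 O O - \left(\frac{3}{2} - 2 \left(6 + 0\right)\right)\right) = - 2 \left(- 3 O^{2} + \left(- \frac{3}{2} + 2 \cdot 6\right)\right) = - 2 \left(- 3 O^{2} + \left(- \frac{3}{2} + 12\right)\right) = - 2 \left(- 3 O^{2} + \frac{21}{2}\right) = - 2 \left(\frac{21}{2} - 3 O^{2}\right) = -21 + 6 O^{2}$)
$7 + X{\left(L{\left(6 \right)} \right)} f{\left(-2 \right)} = 7 + \left(-21 + 6 \cdot 6^{2}\right) 4 = 7 + \left(-21 + 6 \cdot 36\right) 4 = 7 + \left(-21 + 216\right) 4 = 7 + 195 \cdot 4 = 7 + 780 = 787$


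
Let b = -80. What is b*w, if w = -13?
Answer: 1040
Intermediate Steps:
b*w = -80*(-13) = 1040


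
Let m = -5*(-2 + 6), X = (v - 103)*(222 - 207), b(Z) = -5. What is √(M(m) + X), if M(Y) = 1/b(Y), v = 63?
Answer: I*√15005/5 ≈ 24.499*I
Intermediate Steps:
X = -600 (X = (63 - 103)*(222 - 207) = -40*15 = -600)
m = -20 (m = -5*4 = -20)
M(Y) = -⅕ (M(Y) = 1/(-5) = -⅕)
√(M(m) + X) = √(-⅕ - 600) = √(-3001/5) = I*√15005/5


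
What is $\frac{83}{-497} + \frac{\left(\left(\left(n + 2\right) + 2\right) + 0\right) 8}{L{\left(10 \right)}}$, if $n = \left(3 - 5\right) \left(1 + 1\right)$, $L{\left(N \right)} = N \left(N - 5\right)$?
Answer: $- \frac{83}{497} \approx -0.167$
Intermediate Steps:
$L{\left(N \right)} = N \left(-5 + N\right)$
$n = -4$ ($n = \left(-2\right) 2 = -4$)
$\frac{83}{-497} + \frac{\left(\left(\left(n + 2\right) + 2\right) + 0\right) 8}{L{\left(10 \right)}} = \frac{83}{-497} + \frac{\left(\left(\left(-4 + 2\right) + 2\right) + 0\right) 8}{10 \left(-5 + 10\right)} = 83 \left(- \frac{1}{497}\right) + \frac{\left(\left(-2 + 2\right) + 0\right) 8}{10 \cdot 5} = - \frac{83}{497} + \frac{\left(0 + 0\right) 8}{50} = - \frac{83}{497} + 0 \cdot 8 \cdot \frac{1}{50} = - \frac{83}{497} + 0 \cdot \frac{1}{50} = - \frac{83}{497} + 0 = - \frac{83}{497}$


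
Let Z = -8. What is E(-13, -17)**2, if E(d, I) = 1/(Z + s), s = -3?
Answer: 1/121 ≈ 0.0082645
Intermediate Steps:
E(d, I) = -1/11 (E(d, I) = 1/(-8 - 3) = 1/(-11) = -1/11)
E(-13, -17)**2 = (-1/11)**2 = 1/121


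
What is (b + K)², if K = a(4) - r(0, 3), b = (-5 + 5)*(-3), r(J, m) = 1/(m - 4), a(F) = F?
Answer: 25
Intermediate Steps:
r(J, m) = 1/(-4 + m)
b = 0 (b = 0*(-3) = 0)
K = 5 (K = 4 - 1/(-4 + 3) = 4 - 1/(-1) = 4 - 1*(-1) = 4 + 1 = 5)
(b + K)² = (0 + 5)² = 5² = 25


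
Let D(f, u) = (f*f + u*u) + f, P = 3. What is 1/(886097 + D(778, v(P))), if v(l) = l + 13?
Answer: 1/1492415 ≈ 6.7005e-7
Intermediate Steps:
v(l) = 13 + l
D(f, u) = f + f**2 + u**2 (D(f, u) = (f**2 + u**2) + f = f + f**2 + u**2)
1/(886097 + D(778, v(P))) = 1/(886097 + (778 + 778**2 + (13 + 3)**2)) = 1/(886097 + (778 + 605284 + 16**2)) = 1/(886097 + (778 + 605284 + 256)) = 1/(886097 + 606318) = 1/1492415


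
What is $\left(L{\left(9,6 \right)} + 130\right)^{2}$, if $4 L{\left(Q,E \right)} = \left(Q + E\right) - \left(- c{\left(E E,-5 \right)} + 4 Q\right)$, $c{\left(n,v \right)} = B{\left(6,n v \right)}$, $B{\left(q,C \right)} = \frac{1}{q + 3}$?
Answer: $\frac{1261129}{81} \approx 15570.0$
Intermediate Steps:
$B{\left(q,C \right)} = \frac{1}{3 + q}$
$c{\left(n,v \right)} = \frac{1}{9}$ ($c{\left(n,v \right)} = \frac{1}{3 + 6} = \frac{1}{9}$)
$L{\left(Q,E \right)} = \frac{1}{36} - \frac{3 Q}{4} + \frac{E}{4}$ ($L{\left(Q,E \right)} = \frac{\left(Q + E\right) - \left(- \frac{1}{9} + 4 Q\right)}{4} = \frac{\left(E + Q\right) - \left(- \frac{1}{9} + 4 Q\right)}{4} = \frac{\frac{1}{9} + E - 3 Q}{4} = \frac{1}{36} - \frac{3 Q}{4} + \frac{E}{4}$)
$\left(L{\left(9,6 \right)} + 130\right)^{2} = \left(\left(\frac{1}{36} - \frac{27}{4} + \frac{1}{4} \cdot 6\right) + 130\right)^{2} = \left(\left(\frac{1}{36} - \frac{27}{4} + \frac{3}{2}\right) + 130\right)^{2} = \left(- \frac{47}{9} + 130\right)^{2} = \left(\frac{1123}{9}\right)^{2} = \frac{1261129}{81}$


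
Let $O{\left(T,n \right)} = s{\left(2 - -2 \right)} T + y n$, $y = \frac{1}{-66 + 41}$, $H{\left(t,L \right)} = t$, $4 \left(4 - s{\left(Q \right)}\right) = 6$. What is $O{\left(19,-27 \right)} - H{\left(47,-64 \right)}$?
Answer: $\frac{79}{50} \approx 1.58$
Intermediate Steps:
$s{\left(Q \right)} = \frac{5}{2}$ ($s{\left(Q \right)} = 4 - \frac{3}{2} = \frac{5}{2}$)
$y = - \frac{1}{25}$ ($y = \frac{1}{-25} = - \frac{1}{25} \approx -0.04$)
$O{\left(T,n \right)} = - \frac{n}{25} + \frac{5 T}{2}$ ($O{\left(T,n \right)} = \frac{5 T}{2} - \frac{n}{25} = - \frac{n}{25} + \frac{5 T}{2}$)
$O{\left(19,-27 \right)} - H{\left(47,-64 \right)} = \left(\left(- \frac{1}{25}\right) \left(-27\right) + \frac{5}{2} \cdot 19\right) - 47 = \left(\frac{27}{25} + \frac{95}{2}\right) - 47 = \frac{2429}{50} - 47 = \frac{79}{50}$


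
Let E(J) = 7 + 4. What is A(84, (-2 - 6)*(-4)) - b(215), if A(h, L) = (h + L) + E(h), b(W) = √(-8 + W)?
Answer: 127 - 3*√23 ≈ 112.61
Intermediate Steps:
E(J) = 11
A(h, L) = 11 + L + h (A(h, L) = (h + L) + 11 = (L + h) + 11 = 11 + L + h)
A(84, (-2 - 6)*(-4)) - b(215) = (11 + (-2 - 6)*(-4) + 84) - √(-8 + 215) = (11 - 8*(-4) + 84) - √207 = (11 + 32 + 84) - 3*√23 = 127 - 3*√23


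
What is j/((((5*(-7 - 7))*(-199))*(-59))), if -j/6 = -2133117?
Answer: -914193/58705 ≈ -15.573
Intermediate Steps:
j = 12798702 (j = -6*(-2133117) = 12798702)
j/((((5*(-7 - 7))*(-199))*(-59))) = 12798702/((((5*(-7 - 7))*(-199))*(-59))) = 12798702/((((5*(-14))*(-199))*(-59))) = 12798702/((-70*(-199)*(-59))) = 12798702/((13930*(-59))) = 12798702/(-821870) = 12798702*(-1/821870) = -914193/58705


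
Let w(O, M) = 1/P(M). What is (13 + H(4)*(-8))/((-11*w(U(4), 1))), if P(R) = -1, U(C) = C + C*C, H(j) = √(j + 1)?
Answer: 13/11 - 8*√5/11 ≈ -0.44441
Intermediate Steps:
H(j) = √(1 + j)
U(C) = C + C²
w(O, M) = -1 (w(O, M) = 1/(-1) = -1)
(13 + H(4)*(-8))/((-11*w(U(4), 1))) = (13 + √(1 + 4)*(-8))/((-11*(-1))) = (13 + √5*(-8))/11 = (13 - 8*√5)*(1/11) = 13/11 - 8*√5/11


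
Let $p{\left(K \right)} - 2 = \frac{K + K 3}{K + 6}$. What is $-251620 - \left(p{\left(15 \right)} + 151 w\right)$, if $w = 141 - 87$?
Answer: $- \frac{1818452}{7} \approx -2.5978 \cdot 10^{5}$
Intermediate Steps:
$p{\left(K \right)} = 2 + \frac{4 K}{6 + K}$ ($p{\left(K \right)} = 2 + \frac{K + K 3}{K + 6} = 2 + \frac{K + 3 K}{6 + K} = 2 + \frac{4 K}{6 + K}$)
$w = 54$ ($w = 141 - 87 = 54$)
$-251620 - \left(p{\left(15 \right)} + 151 w\right) = -251620 - \left(\frac{6 \left(2 + 15\right)}{6 + 15} + 151 \cdot 54\right) = -251620 - \left(6 \cdot \frac{1}{21} \cdot 17 + 8154\right) = -251620 - \left(\frac{34}{7} + 8154\right) = -251620 - \frac{57112}{7} = - \frac{1818452}{7}$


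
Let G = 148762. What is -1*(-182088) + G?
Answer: 330850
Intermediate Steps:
-1*(-182088) + G = -1*(-182088) + 148762 = 182088 + 148762 = 330850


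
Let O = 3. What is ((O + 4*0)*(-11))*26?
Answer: -858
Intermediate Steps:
((O + 4*0)*(-11))*26 = ((3 + 4*0)*(-11))*26 = ((3 + 0)*(-11))*26 = (3*(-11))*26 = -33*26 = -858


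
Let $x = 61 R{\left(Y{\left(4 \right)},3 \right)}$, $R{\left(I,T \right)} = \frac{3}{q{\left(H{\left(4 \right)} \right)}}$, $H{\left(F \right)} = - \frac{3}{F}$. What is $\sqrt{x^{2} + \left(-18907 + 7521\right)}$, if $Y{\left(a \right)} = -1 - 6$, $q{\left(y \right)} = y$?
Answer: $15 \sqrt{214} \approx 219.43$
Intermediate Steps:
$Y{\left(a \right)} = -7$ ($Y{\left(a \right)} = -1 - 6 = -7$)
$R{\left(I,T \right)} = -4$ ($R{\left(I,T \right)} = \frac{3}{\left(-3\right) \frac{1}{4}} = \frac{3}{- \frac{3}{4}} = 3 \left(- \frac{4}{3}\right) = -4$)
$x = -244$ ($x = 61 \left(-4\right) = -244$)
$\sqrt{x^{2} + \left(-18907 + 7521\right)} = \sqrt{\left(-244\right)^{2} + \left(-18907 + 7521\right)} = \sqrt{59536 - 11386} = \sqrt{48150} = 15 \sqrt{214}$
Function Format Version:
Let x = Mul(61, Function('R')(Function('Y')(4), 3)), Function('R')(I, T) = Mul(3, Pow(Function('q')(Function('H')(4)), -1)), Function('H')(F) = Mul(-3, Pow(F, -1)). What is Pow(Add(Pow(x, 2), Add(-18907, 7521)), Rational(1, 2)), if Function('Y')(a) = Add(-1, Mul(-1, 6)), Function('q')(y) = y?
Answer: Mul(15, Pow(214, Rational(1, 2))) ≈ 219.43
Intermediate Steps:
Function('Y')(a) = -7 (Function('Y')(a) = Add(-1, -6) = -7)
Function('R')(I, T) = -4 (Function('R')(I, T) = Mul(3, Pow(Mul(-3, Pow(4, -1)), -1)) = Mul(3, Pow(Mul(-3, Rational(1, 4)), -1)) = Mul(3, Pow(Rational(-3, 4), -1)) = Mul(3, Rational(-4, 3)) = -4)
x = -244 (x = Mul(61, -4) = -244)
Pow(Add(Pow(x, 2), Add(-18907, 7521)), Rational(1, 2)) = Pow(Add(Pow(-244, 2), Add(-18907, 7521)), Rational(1, 2)) = Pow(Add(59536, -11386), Rational(1, 2)) = Pow(48150, Rational(1, 2)) = Mul(15, Pow(214, Rational(1, 2)))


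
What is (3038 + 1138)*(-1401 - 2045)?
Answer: -14390496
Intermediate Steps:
(3038 + 1138)*(-1401 - 2045) = 4176*(-3446) = -14390496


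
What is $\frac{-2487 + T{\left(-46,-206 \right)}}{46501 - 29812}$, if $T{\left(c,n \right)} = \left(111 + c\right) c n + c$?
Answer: $\frac{204469}{5563} \approx 36.755$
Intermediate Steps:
$T{\left(c,n \right)} = c + c n \left(111 + c\right)$ ($T{\left(c,n \right)} = c \left(111 + c\right) n + c = c n \left(111 + c\right) + c = c + c n \left(111 + c\right)$)
$\frac{-2487 + T{\left(-46,-206 \right)}}{46501 - 29812} = \frac{-2487 - 46 \left(1 + 111 \left(-206\right) - -9476\right)}{46501 - 29812} = \frac{-2487 - 46 \left(1 - 22866 + 9476\right)}{16689} = \left(-2487 - -615894\right) \frac{1}{16689} = \left(-2487 + 615894\right) \frac{1}{16689} = 613407 \cdot \frac{1}{16689} = \frac{204469}{5563}$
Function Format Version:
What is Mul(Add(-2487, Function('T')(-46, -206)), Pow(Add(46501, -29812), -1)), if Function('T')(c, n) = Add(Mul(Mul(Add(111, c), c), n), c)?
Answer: Rational(204469, 5563) ≈ 36.755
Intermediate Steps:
Function('T')(c, n) = Add(c, Mul(c, n, Add(111, c))) (Function('T')(c, n) = Add(Mul(Mul(c, Add(111, c)), n), c) = Add(Mul(c, n, Add(111, c)), c) = Add(c, Mul(c, n, Add(111, c))))
Mul(Add(-2487, Function('T')(-46, -206)), Pow(Add(46501, -29812), -1)) = Mul(Add(-2487, Mul(-46, Add(1, Mul(111, -206), Mul(-46, -206)))), Pow(Add(46501, -29812), -1)) = Mul(Add(-2487, Mul(-46, Add(1, -22866, 9476))), Pow(16689, -1)) = Mul(Add(-2487, Mul(-46, -13389)), Rational(1, 16689)) = Mul(Add(-2487, 615894), Rational(1, 16689)) = Mul(613407, Rational(1, 16689)) = Rational(204469, 5563)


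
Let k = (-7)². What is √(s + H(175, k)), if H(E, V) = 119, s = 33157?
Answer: 2*√8319 ≈ 182.42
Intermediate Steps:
k = 49
√(s + H(175, k)) = √(33157 + 119) = √33276 = 2*√8319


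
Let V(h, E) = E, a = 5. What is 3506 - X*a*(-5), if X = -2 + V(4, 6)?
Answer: 3606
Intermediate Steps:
X = 4 (X = -2 + 6 = 4)
3506 - X*a*(-5) = 3506 - 4*5*(-5) = 3506 - 20*(-5) = 3506 - 1*(-100) = 3506 + 100 = 3606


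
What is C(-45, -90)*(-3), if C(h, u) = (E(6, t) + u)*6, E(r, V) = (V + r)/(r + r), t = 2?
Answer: 1608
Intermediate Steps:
E(r, V) = (V + r)/(2*r) (E(r, V) = (V + r)/((2*r)) = (V + r)*(1/(2*r)) = (V + r)/(2*r))
C(h, u) = 4 + 6*u (C(h, u) = ((1/2)*(2 + 6)/6 + u)*6 = ((1/2)*(1/6)*8 + u)*6 = (2/3 + u)*6 = 4 + 6*u)
C(-45, -90)*(-3) = (4 + 6*(-90))*(-3) = (4 - 540)*(-3) = -536*(-3) = 1608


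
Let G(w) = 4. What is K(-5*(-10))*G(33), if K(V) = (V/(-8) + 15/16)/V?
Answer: -17/40 ≈ -0.42500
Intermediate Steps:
K(V) = (15/16 - V/8)/V (K(V) = (V*(-⅛) + 15*(1/16))/V = (-V/8 + 15/16)/V = (15/16 - V/8)/V)
K(-5*(-10))*G(33) = ((15 - (-10)*(-10))/(16*((-5*(-10)))))*4 = ((1/16)*(15 - 2*50)/50)*4 = ((1/16)*(1/50)*(15 - 100))*4 = ((1/16)*(1/50)*(-85))*4 = -17/160*4 = -17/40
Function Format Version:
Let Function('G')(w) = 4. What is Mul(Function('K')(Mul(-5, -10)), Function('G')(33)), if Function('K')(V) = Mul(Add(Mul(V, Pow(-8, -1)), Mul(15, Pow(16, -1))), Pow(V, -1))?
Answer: Rational(-17, 40) ≈ -0.42500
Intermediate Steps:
Function('K')(V) = Mul(Pow(V, -1), Add(Rational(15, 16), Mul(Rational(-1, 8), V))) (Function('K')(V) = Mul(Add(Mul(V, Rational(-1, 8)), Mul(15, Rational(1, 16))), Pow(V, -1)) = Mul(Add(Mul(Rational(-1, 8), V), Rational(15, 16)), Pow(V, -1)) = Mul(Add(Rational(15, 16), Mul(Rational(-1, 8), V)), Pow(V, -1)) = Mul(Pow(V, -1), Add(Rational(15, 16), Mul(Rational(-1, 8), V))))
Mul(Function('K')(Mul(-5, -10)), Function('G')(33)) = Mul(Mul(Rational(1, 16), Pow(Mul(-5, -10), -1), Add(15, Mul(-2, Mul(-5, -10)))), 4) = Mul(Mul(Rational(1, 16), Pow(50, -1), Add(15, Mul(-2, 50))), 4) = Mul(Mul(Rational(1, 16), Rational(1, 50), Add(15, -100)), 4) = Mul(Mul(Rational(1, 16), Rational(1, 50), -85), 4) = Mul(Rational(-17, 160), 4) = Rational(-17, 40)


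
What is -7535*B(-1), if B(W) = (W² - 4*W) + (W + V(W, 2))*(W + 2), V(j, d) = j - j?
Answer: -30140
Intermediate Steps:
V(j, d) = 0
B(W) = W² - 4*W + W*(2 + W) (B(W) = (W² - 4*W) + (W + 0)*(W + 2) = (W² - 4*W) + W*(2 + W) = W² - 4*W + W*(2 + W))
-7535*B(-1) = -15070*(-1)*(-1 - 1) = -15070*(-1)*(-2) = -7535*4 = -30140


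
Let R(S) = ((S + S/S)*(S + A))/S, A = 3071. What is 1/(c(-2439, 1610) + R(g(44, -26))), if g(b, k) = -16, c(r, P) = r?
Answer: 16/6801 ≈ 0.0023526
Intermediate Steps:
R(S) = (1 + S)*(3071 + S)/S (R(S) = ((S + S/S)*(S + 3071))/S = ((S + 1)*(3071 + S))/S = ((1 + S)*(3071 + S))/S = (1 + S)*(3071 + S)/S)
1/(c(-2439, 1610) + R(g(44, -26))) = 1/(-2439 + (3072 - 16 + 3071/(-16))) = 1/(-2439 + (3072 - 16 + 3071*(-1/16))) = 1/(-2439 + (3072 - 16 - 3071/16)) = 1/(-2439 + 45825/16) = 1/(6801/16) = 16/6801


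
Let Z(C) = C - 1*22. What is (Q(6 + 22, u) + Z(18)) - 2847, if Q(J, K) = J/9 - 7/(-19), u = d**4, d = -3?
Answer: -486926/171 ≈ -2847.5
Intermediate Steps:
u = 81 (u = (-3)**4 = 81)
Q(J, K) = 7/19 + J/9 (Q(J, K) = J*(1/9) - 7*(-1/19) = J/9 + 7/19 = 7/19 + J/9)
Z(C) = -22 + C (Z(C) = C - 22 = -22 + C)
(Q(6 + 22, u) + Z(18)) - 2847 = ((7/19 + (6 + 22)/9) + (-22 + 18)) - 2847 = ((7/19 + (1/9)*28) - 4) - 2847 = ((7/19 + 28/9) - 4) - 2847 = (595/171 - 4) - 2847 = -89/171 - 2847 = -486926/171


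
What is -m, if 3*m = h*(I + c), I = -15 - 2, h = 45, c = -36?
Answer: 795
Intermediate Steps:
I = -17
m = -795 (m = (45*(-17 - 36))/3 = (45*(-53))/3 = (1/3)*(-2385) = -795)
-m = -1*(-795) = 795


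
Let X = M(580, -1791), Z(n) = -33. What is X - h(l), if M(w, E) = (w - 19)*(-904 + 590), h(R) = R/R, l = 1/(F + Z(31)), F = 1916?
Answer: -176155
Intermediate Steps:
l = 1/1883 (l = 1/(1916 - 33) = 1/1883 ≈ 0.00053107)
h(R) = 1
M(w, E) = 5966 - 314*w (M(w, E) = (-19 + w)*(-314) = 5966 - 314*w)
X = -176154 (X = 5966 - 314*580 = 5966 - 182120 = -176154)
X - h(l) = -176154 - 1*1 = -176154 - 1 = -176155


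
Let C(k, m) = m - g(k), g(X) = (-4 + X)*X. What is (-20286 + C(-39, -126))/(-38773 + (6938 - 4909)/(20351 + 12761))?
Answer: 243803656/427949849 ≈ 0.56970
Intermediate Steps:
g(X) = X*(-4 + X)
C(k, m) = m - k*(-4 + k)
(-20286 + C(-39, -126))/(-38773 + (6938 - 4909)/(20351 + 12761)) = (-20286 + (-126 - 1*(-39)*(-4 - 39)))/(-38773 + (6938 - 4909)/(20351 + 12761)) = (-20286 + (-126 - 1*(-39)*(-43)))/(-38773 + 2029/33112) = (-20286 + (-126 - 1677))/(-38773 + 2029*(1/33112)) = (-20286 - 1803)/(-38773 + 2029/33112) = -22089/(-1283849547/33112) = -22089*(-33112/1283849547) = 243803656/427949849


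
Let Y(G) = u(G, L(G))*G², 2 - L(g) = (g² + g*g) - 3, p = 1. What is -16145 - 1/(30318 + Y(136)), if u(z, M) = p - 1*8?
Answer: -1600841329/99154 ≈ -16145.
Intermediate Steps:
L(g) = 5 - 2*g² (L(g) = 2 - ((g² + g*g) - 3) = 2 - ((g² + g²) - 3) = 2 - (2*g² - 3) = 2 - (-3 + 2*g²) = 2 + (3 - 2*g²) = 5 - 2*g²)
u(z, M) = -7 (u(z, M) = 1 - 1*8 = 1 - 8 = -7)
Y(G) = -7*G²
-16145 - 1/(30318 + Y(136)) = -16145 - 1/(30318 - 7*136²) = -16145 - 1/(30318 - 7*18496) = -16145 - 1/(30318 - 129472) = -16145 - 1/(-99154) = -16145 - 1*(-1/99154) = -16145 + 1/99154 = -1600841329/99154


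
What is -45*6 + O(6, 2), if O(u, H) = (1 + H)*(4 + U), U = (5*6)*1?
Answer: -168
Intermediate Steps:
U = 30 (U = 30*1 = 30)
O(u, H) = 34 + 34*H (O(u, H) = (1 + H)*(4 + 30) = (1 + H)*34 = 34 + 34*H)
-45*6 + O(6, 2) = -45*6 + (34 + 34*2) = -270 + (34 + 68) = -270 + 102 = -168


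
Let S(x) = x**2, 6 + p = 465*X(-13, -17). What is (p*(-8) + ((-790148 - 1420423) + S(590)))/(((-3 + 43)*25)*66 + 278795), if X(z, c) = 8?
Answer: -1892183/344795 ≈ -5.4878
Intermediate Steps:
p = 3714 (p = -6 + 465*8 = -6 + 3720 = 3714)
(p*(-8) + ((-790148 - 1420423) + S(590)))/(((-3 + 43)*25)*66 + 278795) = (3714*(-8) + ((-790148 - 1420423) + 590**2))/(((-3 + 43)*25)*66 + 278795) = (-29712 + (-2210571 + 348100))/((40*25)*66 + 278795) = (-29712 - 1862471)/(1000*66 + 278795) = -1892183/(66000 + 278795) = -1892183/344795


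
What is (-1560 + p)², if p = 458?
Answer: 1214404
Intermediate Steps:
(-1560 + p)² = (-1560 + 458)² = (-1102)² = 1214404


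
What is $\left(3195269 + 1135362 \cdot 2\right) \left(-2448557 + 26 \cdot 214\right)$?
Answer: $-13353382637049$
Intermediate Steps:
$\left(3195269 + 1135362 \cdot 2\right) \left(-2448557 + 26 \cdot 214\right) = \left(3195269 + 2270724\right) \left(-2448557 + 5564\right) = 5465993 \left(-2442993\right) = -13353382637049$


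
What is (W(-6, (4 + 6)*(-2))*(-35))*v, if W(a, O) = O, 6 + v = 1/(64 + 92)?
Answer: -163625/39 ≈ -4195.5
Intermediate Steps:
v = -935/156 (v = -6 + 1/(64 + 92) = -6 + 1/156 = -935/156 ≈ -5.9936)
(W(-6, (4 + 6)*(-2))*(-35))*v = (((4 + 6)*(-2))*(-35))*(-935/156) = ((10*(-2))*(-35))*(-935/156) = -20*(-35)*(-935/156) = 700*(-935/156) = -163625/39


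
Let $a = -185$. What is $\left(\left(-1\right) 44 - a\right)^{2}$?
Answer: $19881$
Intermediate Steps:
$\left(\left(-1\right) 44 - a\right)^{2} = \left(\left(-1\right) 44 - -185\right)^{2} = \left(-44 + 185\right)^{2} = 141^{2} = 19881$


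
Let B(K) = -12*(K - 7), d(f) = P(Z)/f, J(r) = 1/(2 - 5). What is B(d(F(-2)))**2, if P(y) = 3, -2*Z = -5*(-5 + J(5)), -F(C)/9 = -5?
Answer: 173056/25 ≈ 6922.2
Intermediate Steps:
J(r) = -1/3 (J(r) = 1/(-3) = -1/3)
F(C) = 45 (F(C) = -9*(-5) = 45)
Z = -40/3 (Z = -(-5)*(-5 - 1/3)/2 = -(-5)*(-16)/(2*3) = -1/2*80/3 = -40/3 ≈ -13.333)
d(f) = 3/f
B(K) = 84 - 12*K (B(K) = -12*(-7 + K) = 84 - 12*K)
B(d(F(-2)))**2 = (84 - 36/45)**2 = (84 - 12*1/15)**2 = (84 - 4/5)**2 = (416/5)**2 = 173056/25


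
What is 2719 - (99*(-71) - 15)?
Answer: 9763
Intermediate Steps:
2719 - (99*(-71) - 15) = 2719 - (-7029 - 15) = 2719 - 1*(-7044) = 2719 + 7044 = 9763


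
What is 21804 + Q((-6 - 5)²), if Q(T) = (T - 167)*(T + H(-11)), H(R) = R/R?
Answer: 16192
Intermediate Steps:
H(R) = 1
Q(T) = (1 + T)*(-167 + T) (Q(T) = (T - 167)*(T + 1) = (-167 + T)*(1 + T) = (1 + T)*(-167 + T))
21804 + Q((-6 - 5)²) = 21804 + (-167 + ((-6 - 5)²)² - 166*(-6 - 5)²) = 21804 + (-167 + ((-11)²)² - 166*(-11)²) = 21804 + (-167 + 121² - 166*121) = 21804 + (-167 + 14641 - 20086) = 21804 - 5612 = 16192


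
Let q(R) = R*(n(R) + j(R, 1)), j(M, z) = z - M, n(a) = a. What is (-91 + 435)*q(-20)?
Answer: -6880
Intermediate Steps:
q(R) = R (q(R) = R*(R + (1 - R)) = R*1 = R)
(-91 + 435)*q(-20) = (-91 + 435)*(-20) = 344*(-20) = -6880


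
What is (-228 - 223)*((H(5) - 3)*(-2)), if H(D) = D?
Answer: 1804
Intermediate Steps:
(-228 - 223)*((H(5) - 3)*(-2)) = (-228 - 223)*((5 - 3)*(-2)) = -902*(-2) = -451*(-4) = 1804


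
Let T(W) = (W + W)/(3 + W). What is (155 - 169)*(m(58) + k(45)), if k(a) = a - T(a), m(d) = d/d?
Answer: -2471/4 ≈ -617.75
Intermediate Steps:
m(d) = 1
T(W) = 2*W/(3 + W) (T(W) = (2*W)/(3 + W) = 2*W/(3 + W))
k(a) = a - 2*a/(3 + a)
(155 - 169)*(m(58) + k(45)) = (155 - 169)*(1 + 45*(1 + 45)/(3 + 45)) = -14*(1 + 45*46/48) = -14*(1 + 45*(1/48)*46) = -14*(1 + 345/8) = -14*353/8 = -2471/4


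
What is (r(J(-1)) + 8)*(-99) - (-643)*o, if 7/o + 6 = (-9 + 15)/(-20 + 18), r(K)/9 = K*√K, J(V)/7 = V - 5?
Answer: -11629/9 + 37422*I*√42 ≈ -1292.1 + 2.4252e+5*I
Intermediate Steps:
J(V) = -35 + 7*V (J(V) = 7*(V - 5) = 7*(-5 + V) = -35 + 7*V)
r(K) = 9*K^(3/2) (r(K) = 9*(K*√K) = 9*K^(3/2))
o = -7/9 (o = 7/(-6 + (-9 + 15)/(-20 + 18)) = 7/(-6 + 6/(-2)) = 7/(-6 + 6*(-½)) = 7/(-6 - 3) = 7/(-9) = 7*(-⅑) = -7/9 ≈ -0.77778)
(r(J(-1)) + 8)*(-99) - (-643)*o = (9*(-35 + 7*(-1))^(3/2) + 8)*(-99) - (-643)*(-7)/9 = (9*(-35 - 7)^(3/2) + 8)*(-99) - 1*4501/9 = (9*(-42)^(3/2) + 8)*(-99) - 4501/9 = (9*(-42*I*√42) + 8)*(-99) - 4501/9 = (-378*I*√42 + 8)*(-99) - 4501/9 = (8 - 378*I*√42)*(-99) - 4501/9 = (-792 + 37422*I*√42) - 4501/9 = -11629/9 + 37422*I*√42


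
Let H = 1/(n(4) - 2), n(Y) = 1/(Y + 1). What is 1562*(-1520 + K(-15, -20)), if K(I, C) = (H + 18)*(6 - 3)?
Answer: -6877486/3 ≈ -2.2925e+6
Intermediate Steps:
n(Y) = 1/(1 + Y)
H = -5/9 (H = 1/(1/(1 + 4) - 2) = 1/(1/5 - 2) = 1/(-9/5) = -5/9 ≈ -0.55556)
K(I, C) = 157/3 (K(I, C) = (-5/9 + 18)*(6 - 3) = (157/9)*3 = 157/3)
1562*(-1520 + K(-15, -20)) = 1562*(-1520 + 157/3) = 1562*(-4403/3) = -6877486/3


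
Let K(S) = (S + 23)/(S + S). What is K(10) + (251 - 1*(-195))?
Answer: 8953/20 ≈ 447.65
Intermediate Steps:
K(S) = (23 + S)/(2*S) (K(S) = (23 + S)/((2*S)) = (23 + S)*(1/(2*S)) = (23 + S)/(2*S))
K(10) + (251 - 1*(-195)) = (½)*(23 + 10)/10 + (251 - 1*(-195)) = (½)*(⅒)*33 + (251 + 195) = 33/20 + 446 = 8953/20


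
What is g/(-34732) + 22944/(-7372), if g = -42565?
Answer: -6356603/3369004 ≈ -1.8868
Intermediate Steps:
g/(-34732) + 22944/(-7372) = -42565/(-34732) + 22944/(-7372) = -42565*(-1/34732) + 22944*(-1/7372) = 42565/34732 - 5736/1843 = -6356603/3369004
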